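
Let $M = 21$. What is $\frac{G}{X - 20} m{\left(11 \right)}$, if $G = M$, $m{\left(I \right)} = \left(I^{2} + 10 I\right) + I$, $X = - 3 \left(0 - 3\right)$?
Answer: $-462$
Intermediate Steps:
$X = 9$ ($X = \left(-3\right) \left(-3\right) = 9$)
$m{\left(I \right)} = I^{2} + 11 I$
$G = 21$
$\frac{G}{X - 20} m{\left(11 \right)} = \frac{1}{9 - 20} \cdot 21 \cdot 11 \left(11 + 11\right) = \frac{1}{-11} \cdot 21 \cdot 11 \cdot 22 = \left(- \frac{1}{11}\right) 21 \cdot 242 = \left(- \frac{21}{11}\right) 242 = -462$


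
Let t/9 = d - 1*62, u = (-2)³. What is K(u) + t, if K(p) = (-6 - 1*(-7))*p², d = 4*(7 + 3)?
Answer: -134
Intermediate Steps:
d = 40 (d = 4*10 = 40)
u = -8
K(p) = p² (K(p) = (-6 + 7)*p² = 1*p² = p²)
t = -198 (t = 9*(40 - 1*62) = 9*(40 - 62) = 9*(-22) = -198)
K(u) + t = (-8)² - 198 = 64 - 198 = -134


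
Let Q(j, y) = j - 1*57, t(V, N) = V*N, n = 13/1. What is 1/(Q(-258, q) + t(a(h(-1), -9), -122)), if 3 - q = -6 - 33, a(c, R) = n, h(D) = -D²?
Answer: -1/1901 ≈ -0.00052604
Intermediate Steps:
n = 13 (n = 13*1 = 13)
a(c, R) = 13
t(V, N) = N*V
q = 42 (q = 3 - (-6 - 33) = 3 - 1*(-39) = 3 + 39 = 42)
Q(j, y) = -57 + j (Q(j, y) = j - 57 = -57 + j)
1/(Q(-258, q) + t(a(h(-1), -9), -122)) = 1/((-57 - 258) - 122*13) = 1/(-315 - 1586) = 1/(-1901) = -1/1901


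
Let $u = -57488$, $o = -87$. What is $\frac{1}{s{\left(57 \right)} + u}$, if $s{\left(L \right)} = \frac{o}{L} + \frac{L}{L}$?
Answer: $- \frac{19}{1092282} \approx -1.7395 \cdot 10^{-5}$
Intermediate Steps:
$s{\left(L \right)} = 1 - \frac{87}{L}$ ($s{\left(L \right)} = - \frac{87}{L} + \frac{L}{L} = - \frac{87}{L} + 1 = 1 - \frac{87}{L}$)
$\frac{1}{s{\left(57 \right)} + u} = \frac{1}{\frac{-87 + 57}{57} - 57488} = \frac{1}{\frac{1}{57} \left(-30\right) - 57488} = \frac{1}{- \frac{10}{19} - 57488} = \frac{1}{- \frac{1092282}{19}} = - \frac{19}{1092282}$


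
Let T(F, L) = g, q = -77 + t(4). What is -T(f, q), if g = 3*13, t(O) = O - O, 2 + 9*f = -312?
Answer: -39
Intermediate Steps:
f = -314/9 (f = -2/9 + (1/9)*(-312) = -2/9 - 104/3 = -314/9 ≈ -34.889)
t(O) = 0
q = -77 (q = -77 + 0 = -77)
g = 39
T(F, L) = 39
-T(f, q) = -1*39 = -39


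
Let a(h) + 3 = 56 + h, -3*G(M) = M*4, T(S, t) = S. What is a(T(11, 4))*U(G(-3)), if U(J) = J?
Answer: 256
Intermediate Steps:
G(M) = -4*M/3 (G(M) = -M*4/3 = -4*M/3)
a(h) = 53 + h (a(h) = -3 + (56 + h) = 53 + h)
a(T(11, 4))*U(G(-3)) = (53 + 11)*(-4/3*(-3)) = 64*4 = 256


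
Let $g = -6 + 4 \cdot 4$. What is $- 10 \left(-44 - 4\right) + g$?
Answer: $490$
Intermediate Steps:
$g = 10$ ($g = -6 + 16 = 10$)
$- 10 \left(-44 - 4\right) + g = - 10 \left(-44 - 4\right) + 10 = \left(-10\right) \left(-48\right) + 10 = 480 + 10 = 490$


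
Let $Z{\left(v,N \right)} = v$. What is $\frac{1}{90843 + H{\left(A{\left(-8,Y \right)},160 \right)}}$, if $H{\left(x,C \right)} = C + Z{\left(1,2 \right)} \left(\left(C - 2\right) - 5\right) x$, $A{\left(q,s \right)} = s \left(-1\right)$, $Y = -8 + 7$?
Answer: $\frac{1}{91156} \approx 1.097 \cdot 10^{-5}$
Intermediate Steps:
$Y = -1$
$A{\left(q,s \right)} = - s$
$H{\left(x,C \right)} = C + x \left(-7 + C\right)$ ($H{\left(x,C \right)} = C + 1 \left(\left(C - 2\right) - 5\right) x = C + 1 \left(\left(-2 + C\right) - 5\right) x = C + 1 \left(-7 + C\right) x = C + \left(-7 + C\right) x = C + x \left(-7 + C\right)$)
$\frac{1}{90843 + H{\left(A{\left(-8,Y \right)},160 \right)}} = \frac{1}{90843 + \left(160 - 7 \left(\left(-1\right) \left(-1\right)\right) + 160 \left(\left(-1\right) \left(-1\right)\right)\right)} = \frac{1}{90843 + \left(160 - 7 + 160 \cdot 1\right)} = \frac{1}{90843 + \left(160 - 7 + 160\right)} = \frac{1}{90843 + 313} = \frac{1}{91156}$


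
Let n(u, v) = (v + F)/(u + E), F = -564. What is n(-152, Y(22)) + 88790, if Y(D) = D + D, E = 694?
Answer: 24061830/271 ≈ 88789.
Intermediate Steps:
Y(D) = 2*D
n(u, v) = (-564 + v)/(694 + u) (n(u, v) = (v - 564)/(u + 694) = (-564 + v)/(694 + u))
n(-152, Y(22)) + 88790 = (-564 + 2*22)/(694 - 152) + 88790 = (-564 + 44)/542 + 88790 = (1/542)*(-520) + 88790 = -260/271 + 88790 = 24061830/271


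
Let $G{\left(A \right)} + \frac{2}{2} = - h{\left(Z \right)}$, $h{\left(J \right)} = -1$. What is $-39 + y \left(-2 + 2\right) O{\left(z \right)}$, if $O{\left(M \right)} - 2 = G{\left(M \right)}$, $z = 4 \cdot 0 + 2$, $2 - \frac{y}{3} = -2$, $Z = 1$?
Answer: $-39$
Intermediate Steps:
$y = 12$ ($y = 6 - -6 = 6 + 6 = 12$)
$z = 2$ ($z = 0 + 2 = 2$)
$G{\left(A \right)} = 0$ ($G{\left(A \right)} = -1 - -1 = -1 + 1 = 0$)
$O{\left(M \right)} = 2$ ($O{\left(M \right)} = 2 + 0 = 2$)
$-39 + y \left(-2 + 2\right) O{\left(z \right)} = -39 + 12 \left(-2 + 2\right) 2 = -39 + 12 \cdot 0 \cdot 2 = -39 + 0 \cdot 2 = -39 + 0 = -39$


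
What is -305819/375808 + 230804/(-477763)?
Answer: -232846992529/179547157504 ≈ -1.2969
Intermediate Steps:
-305819/375808 + 230804/(-477763) = -305819*1/375808 + 230804*(-1/477763) = -305819/375808 - 230804/477763 = -232846992529/179547157504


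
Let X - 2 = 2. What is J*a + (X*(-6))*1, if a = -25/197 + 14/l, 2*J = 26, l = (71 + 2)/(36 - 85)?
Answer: -2125715/14381 ≈ -147.81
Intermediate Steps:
X = 4 (X = 2 + 2 = 4)
l = -73/49 (l = 73/(-49) = 73*(-1/49) = -73/49 ≈ -1.4898)
J = 13 (J = (½)*26 = 13)
a = -136967/14381 (a = -25/197 + 14/(-73/49) = -25*1/197 + 14*(-49/73) = -25/197 - 686/73 = -136967/14381 ≈ -9.5242)
J*a + (X*(-6))*1 = 13*(-136967/14381) + (4*(-6))*1 = -1780571/14381 - 24*1 = -1780571/14381 - 24 = -2125715/14381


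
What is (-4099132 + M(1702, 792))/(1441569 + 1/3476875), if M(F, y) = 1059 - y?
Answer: -14251241246875/5012155216876 ≈ -2.8433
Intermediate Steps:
(-4099132 + M(1702, 792))/(1441569 + 1/3476875) = (-4099132 + (1059 - 1*792))/(1441569 + 1/3476875) = (-4099132 + (1059 - 792))/(1441569 + 1/3476875) = (-4099132 + 267)/(5012155216876/3476875) = -4098865*3476875/5012155216876 = -14251241246875/5012155216876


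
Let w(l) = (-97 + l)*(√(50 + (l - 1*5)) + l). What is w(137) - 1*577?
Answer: 4903 + 40*√182 ≈ 5442.6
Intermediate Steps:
w(l) = (-97 + l)*(l + √(45 + l)) (w(l) = (-97 + l)*(√(50 + (l - 5)) + l) = (-97 + l)*(√(50 + (-5 + l)) + l) = (-97 + l)*(√(45 + l) + l) = (-97 + l)*(l + √(45 + l)))
w(137) - 1*577 = (137² - 97*137 - 97*√(45 + 137) + 137*√(45 + 137)) - 1*577 = (18769 - 13289 - 97*√182 + 137*√182) - 577 = (5480 + 40*√182) - 577 = 4903 + 40*√182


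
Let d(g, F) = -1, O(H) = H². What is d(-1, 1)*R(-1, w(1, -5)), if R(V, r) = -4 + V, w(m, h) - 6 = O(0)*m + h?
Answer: 5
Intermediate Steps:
w(m, h) = 6 + h (w(m, h) = 6 + (0²*m + h) = 6 + (0*m + h) = 6 + (0 + h) = 6 + h)
d(-1, 1)*R(-1, w(1, -5)) = -(-4 - 1) = -1*(-5) = 5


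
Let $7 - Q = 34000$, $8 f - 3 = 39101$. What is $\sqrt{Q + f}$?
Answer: $i \sqrt{29105} \approx 170.6 i$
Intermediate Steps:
$f = 4888$ ($f = \frac{3}{8} + \frac{1}{8} \cdot 39101 = \frac{3}{8} + \frac{39101}{8} = 4888$)
$Q = -33993$ ($Q = 7 - 34000 = -33993$)
$\sqrt{Q + f} = \sqrt{-33993 + 4888} = \sqrt{-29105} = i \sqrt{29105}$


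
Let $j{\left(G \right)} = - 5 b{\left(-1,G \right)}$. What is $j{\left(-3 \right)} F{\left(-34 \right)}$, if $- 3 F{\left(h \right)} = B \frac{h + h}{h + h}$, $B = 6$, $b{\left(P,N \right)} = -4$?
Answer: $-40$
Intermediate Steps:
$j{\left(G \right)} = 20$ ($j{\left(G \right)} = \left(-5\right) \left(-4\right) = 20$)
$F{\left(h \right)} = -2$ ($F{\left(h \right)} = - \frac{6 \frac{h + h}{h + h}}{3} = - \frac{6 \frac{2 h}{2 h}}{3} = - \frac{6 \cdot 2 h \frac{1}{2 h}}{3} = - \frac{6 \cdot 1}{3} = \left(- \frac{1}{3}\right) 6 = -2$)
$j{\left(-3 \right)} F{\left(-34 \right)} = 20 \left(-2\right) = -40$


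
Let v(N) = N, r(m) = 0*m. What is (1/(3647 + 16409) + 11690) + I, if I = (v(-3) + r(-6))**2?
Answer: 234635145/20056 ≈ 11699.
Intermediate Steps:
r(m) = 0
I = 9 (I = (-3 + 0)**2 = (-3)**2 = 9)
(1/(3647 + 16409) + 11690) + I = (1/(3647 + 16409) + 11690) + 9 = (1/20056 + 11690) + 9 = 234454641/20056 + 9 = 234635145/20056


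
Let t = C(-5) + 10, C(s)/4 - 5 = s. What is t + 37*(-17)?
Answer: -619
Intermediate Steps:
C(s) = 20 + 4*s
t = 10 (t = (20 + 4*(-5)) + 10 = (20 - 20) + 10 = 0 + 10 = 10)
t + 37*(-17) = 10 + 37*(-17) = 10 - 629 = -619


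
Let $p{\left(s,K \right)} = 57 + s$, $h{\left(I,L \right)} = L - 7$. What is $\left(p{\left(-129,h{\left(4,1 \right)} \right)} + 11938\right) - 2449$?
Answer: $9417$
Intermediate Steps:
$h{\left(I,L \right)} = -7 + L$
$\left(p{\left(-129,h{\left(4,1 \right)} \right)} + 11938\right) - 2449 = \left(\left(57 - 129\right) + 11938\right) - 2449 = \left(-72 + 11938\right) - 2449 = 11866 - 2449 = 9417$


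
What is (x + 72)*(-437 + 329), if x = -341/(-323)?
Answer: -2548476/323 ≈ -7890.0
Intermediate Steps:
x = 341/323 (x = -341*(-1/323) = 341/323 ≈ 1.0557)
(x + 72)*(-437 + 329) = (341/323 + 72)*(-437 + 329) = (23597/323)*(-108) = -2548476/323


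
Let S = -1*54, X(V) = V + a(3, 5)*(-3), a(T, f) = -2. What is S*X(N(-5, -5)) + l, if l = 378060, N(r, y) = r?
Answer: 378006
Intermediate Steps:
X(V) = 6 + V (X(V) = V - 2*(-3) = V + 6 = 6 + V)
S = -54
S*X(N(-5, -5)) + l = -54*(6 - 5) + 378060 = -54*1 + 378060 = -54 + 378060 = 378006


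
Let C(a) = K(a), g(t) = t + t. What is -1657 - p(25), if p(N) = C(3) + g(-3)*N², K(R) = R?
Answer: 2090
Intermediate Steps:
g(t) = 2*t
C(a) = a
p(N) = 3 - 6*N² (p(N) = 3 + (2*(-3))*N² = 3 - 6*N²)
-1657 - p(25) = -1657 - (3 - 6*25²) = -1657 - (3 - 6*625) = -1657 - (3 - 3750) = -1657 - 1*(-3747) = -1657 + 3747 = 2090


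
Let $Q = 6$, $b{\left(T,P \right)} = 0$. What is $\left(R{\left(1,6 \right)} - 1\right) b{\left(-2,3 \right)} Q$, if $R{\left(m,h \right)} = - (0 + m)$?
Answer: $0$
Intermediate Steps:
$R{\left(m,h \right)} = - m$
$\left(R{\left(1,6 \right)} - 1\right) b{\left(-2,3 \right)} Q = \left(\left(-1\right) 1 - 1\right) 0 \cdot 6 = \left(-1 - 1\right) 0 = \left(-2\right) 0 = 0$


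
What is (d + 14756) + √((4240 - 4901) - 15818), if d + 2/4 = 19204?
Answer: 67919/2 + 3*I*√1831 ≈ 33960.0 + 128.37*I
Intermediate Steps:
d = 38407/2 (d = -½ + 19204 = 38407/2 ≈ 19204.)
(d + 14756) + √((4240 - 4901) - 15818) = (38407/2 + 14756) + √((4240 - 4901) - 15818) = 67919/2 + √(-661 - 15818) = 67919/2 + √(-16479) = 67919/2 + 3*I*√1831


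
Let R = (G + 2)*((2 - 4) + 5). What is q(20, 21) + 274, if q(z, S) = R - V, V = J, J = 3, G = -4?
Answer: 265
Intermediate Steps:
V = 3
R = -6 (R = (-4 + 2)*((2 - 4) + 5) = -2*(-2 + 5) = -2*3 = -6)
q(z, S) = -9 (q(z, S) = -6 - 1*3 = -6 - 3 = -9)
q(20, 21) + 274 = -9 + 274 = 265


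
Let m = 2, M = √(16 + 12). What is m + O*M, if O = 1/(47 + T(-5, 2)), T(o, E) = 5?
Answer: 2 + √7/26 ≈ 2.1018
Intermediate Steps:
M = 2*√7 (M = √28 = 2*√7 ≈ 5.2915)
O = 1/52 (O = 1/(47 + 5) = 1/52 ≈ 0.019231)
m + O*M = 2 + (2*√7)/52 = 2 + √7/26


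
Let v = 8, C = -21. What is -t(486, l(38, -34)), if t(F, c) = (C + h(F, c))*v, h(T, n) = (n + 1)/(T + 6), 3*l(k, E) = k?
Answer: 1510/9 ≈ 167.78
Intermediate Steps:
l(k, E) = k/3
h(T, n) = (1 + n)/(6 + T)
t(F, c) = -168 + 8*(1 + c)/(6 + F) (t(F, c) = (-21 + (1 + c)/(6 + F))*8 = -168 + 8*(1 + c)/(6 + F))
-t(486, l(38, -34)) = -8*(-125 + (⅓)*38 - 21*486)/(6 + 486) = -8*(-125 + 38/3 - 10206)/492 = -8*(-30955)/(492*3) = -1*(-1510/9) = 1510/9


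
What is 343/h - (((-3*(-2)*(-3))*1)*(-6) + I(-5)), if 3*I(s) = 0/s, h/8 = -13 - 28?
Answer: -35767/328 ≈ -109.05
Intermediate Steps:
h = -328 (h = 8*(-13 - 28) = 8*(-41) = -328)
I(s) = 0 (I(s) = (0/s)/3 = (⅓)*0 = 0)
343/h - (((-3*(-2)*(-3))*1)*(-6) + I(-5)) = 343/(-328) - (((-3*(-2)*(-3))*1)*(-6) + 0) = 343*(-1/328) - (((6*(-3))*1)*(-6) + 0) = -343/328 - (-18*1*(-6) + 0) = -343/328 - (-18*(-6) + 0) = -343/328 - (108 + 0) = -343/328 - 1*108 = -343/328 - 108 = -35767/328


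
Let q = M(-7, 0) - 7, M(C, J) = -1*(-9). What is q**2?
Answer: 4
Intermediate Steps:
M(C, J) = 9
q = 2 (q = 9 - 7 = 2)
q**2 = 2**2 = 4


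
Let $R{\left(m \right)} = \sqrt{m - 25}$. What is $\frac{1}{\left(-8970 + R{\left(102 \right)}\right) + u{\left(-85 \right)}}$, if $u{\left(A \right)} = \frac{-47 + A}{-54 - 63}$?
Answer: $- \frac{13641654}{122350128679} - \frac{1521 \sqrt{77}}{122350128679} \approx -0.00011161$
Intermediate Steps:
$R{\left(m \right)} = \sqrt{-25 + m}$
$u{\left(A \right)} = \frac{47}{117} - \frac{A}{117}$ ($u{\left(A \right)} = \frac{-47 + A}{-117} = \left(-47 + A\right) \left(- \frac{1}{117}\right) = \frac{47}{117} - \frac{A}{117}$)
$\frac{1}{\left(-8970 + R{\left(102 \right)}\right) + u{\left(-85 \right)}} = \frac{1}{\left(-8970 + \sqrt{-25 + 102}\right) + \left(\frac{47}{117} - - \frac{85}{117}\right)} = \frac{1}{\left(-8970 + \sqrt{77}\right) + \left(\frac{47}{117} + \frac{85}{117}\right)} = \frac{1}{\left(-8970 + \sqrt{77}\right) + \frac{44}{39}} = \frac{1}{- \frac{349786}{39} + \sqrt{77}}$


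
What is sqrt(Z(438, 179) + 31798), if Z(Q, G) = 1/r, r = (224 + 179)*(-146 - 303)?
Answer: sqrt(1041124290711635)/180947 ≈ 178.32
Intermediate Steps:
r = -180947 (r = 403*(-449) = -180947)
Z(Q, G) = -1/180947 (Z(Q, G) = 1/(-180947) = -1/180947)
sqrt(Z(438, 179) + 31798) = sqrt(-1/180947 + 31798) = sqrt(5753752705/180947) = sqrt(1041124290711635)/180947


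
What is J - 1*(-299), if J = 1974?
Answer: 2273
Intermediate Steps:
J - 1*(-299) = 1974 - 1*(-299) = 1974 + 299 = 2273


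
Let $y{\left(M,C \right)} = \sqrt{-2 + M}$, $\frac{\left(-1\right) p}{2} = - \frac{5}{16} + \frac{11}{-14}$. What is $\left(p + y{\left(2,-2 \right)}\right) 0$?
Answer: $0$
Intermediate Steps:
$p = \frac{123}{56}$ ($p = - 2 \left(- \frac{5}{16} + \frac{11}{-14}\right) = - 2 \left(\left(-5\right) \frac{1}{16} + 11 \left(- \frac{1}{14}\right)\right) = - 2 \left(- \frac{5}{16} - \frac{11}{14}\right) = \left(-2\right) \left(- \frac{123}{112}\right) = \frac{123}{56} \approx 2.1964$)
$\left(p + y{\left(2,-2 \right)}\right) 0 = \left(\frac{123}{56} + \sqrt{-2 + 2}\right) 0 = \left(\frac{123}{56} + \sqrt{0}\right) 0 = \left(\frac{123}{56} + 0\right) 0 = \frac{123}{56} \cdot 0 = 0$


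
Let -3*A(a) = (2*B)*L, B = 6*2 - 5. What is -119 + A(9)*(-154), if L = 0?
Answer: -119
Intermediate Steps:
B = 7 (B = 12 - 5 = 7)
A(a) = 0 (A(a) = -2*7*0/3 = -14*0/3 = -1/3*0 = 0)
-119 + A(9)*(-154) = -119 + 0*(-154) = -119 + 0 = -119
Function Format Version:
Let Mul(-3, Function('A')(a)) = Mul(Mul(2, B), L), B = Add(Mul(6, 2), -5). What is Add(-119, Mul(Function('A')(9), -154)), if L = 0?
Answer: -119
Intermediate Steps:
B = 7 (B = Add(12, -5) = 7)
Function('A')(a) = 0 (Function('A')(a) = Mul(Rational(-1, 3), Mul(Mul(2, 7), 0)) = Mul(Rational(-1, 3), Mul(14, 0)) = Mul(Rational(-1, 3), 0) = 0)
Add(-119, Mul(Function('A')(9), -154)) = Add(-119, Mul(0, -154)) = Add(-119, 0) = -119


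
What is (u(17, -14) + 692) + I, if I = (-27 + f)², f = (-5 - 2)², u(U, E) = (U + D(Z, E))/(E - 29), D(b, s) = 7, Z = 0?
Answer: 50544/43 ≈ 1175.4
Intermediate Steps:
u(U, E) = (7 + U)/(-29 + E) (u(U, E) = (U + 7)/(E - 29) = (7 + U)/(-29 + E))
f = 49 (f = (-7)² = 49)
I = 484 (I = (-27 + 49)² = 22² = 484)
(u(17, -14) + 692) + I = ((7 + 17)/(-29 - 14) + 692) + 484 = (24/(-43) + 692) + 484 = (-1/43*24 + 692) + 484 = (-24/43 + 692) + 484 = 29732/43 + 484 = 50544/43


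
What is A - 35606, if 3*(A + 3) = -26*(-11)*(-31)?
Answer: -115693/3 ≈ -38564.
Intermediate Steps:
A = -8875/3 (A = -3 + (-26*(-11)*(-31))/3 = -3 + (286*(-31))/3 = -3 + (⅓)*(-8866) = -3 - 8866/3 = -8875/3 ≈ -2958.3)
A - 35606 = -8875/3 - 35606 = -115693/3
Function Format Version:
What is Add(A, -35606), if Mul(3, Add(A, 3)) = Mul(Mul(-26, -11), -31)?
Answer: Rational(-115693, 3) ≈ -38564.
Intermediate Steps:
A = Rational(-8875, 3) (A = Add(-3, Mul(Rational(1, 3), Mul(Mul(-26, -11), -31))) = Add(-3, Mul(Rational(1, 3), Mul(286, -31))) = Add(-3, Mul(Rational(1, 3), -8866)) = Add(-3, Rational(-8866, 3)) = Rational(-8875, 3) ≈ -2958.3)
Add(A, -35606) = Add(Rational(-8875, 3), -35606) = Rational(-115693, 3)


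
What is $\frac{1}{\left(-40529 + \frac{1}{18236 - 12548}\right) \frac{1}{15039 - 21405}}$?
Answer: $\frac{36209808}{230528951} \approx 0.15707$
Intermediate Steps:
$\frac{1}{\left(-40529 + \frac{1}{18236 - 12548}\right) \frac{1}{15039 - 21405}} = \frac{1}{\left(-40529 + \frac{1}{5688}\right) \frac{1}{-6366}} = \frac{1}{\left(-40529 + \frac{1}{5688}\right) \left(- \frac{1}{6366}\right)} = \frac{1}{\left(- \frac{230528951}{5688}\right) \left(- \frac{1}{6366}\right)} = \frac{1}{\frac{230528951}{36209808}} = \frac{36209808}{230528951}$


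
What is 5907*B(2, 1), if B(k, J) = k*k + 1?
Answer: 29535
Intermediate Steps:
B(k, J) = 1 + k² (B(k, J) = k² + 1 = 1 + k²)
5907*B(2, 1) = 5907*(1 + 2²) = 5907*(1 + 4) = 5907*5 = 29535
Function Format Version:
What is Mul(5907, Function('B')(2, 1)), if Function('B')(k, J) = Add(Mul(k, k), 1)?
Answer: 29535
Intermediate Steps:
Function('B')(k, J) = Add(1, Pow(k, 2)) (Function('B')(k, J) = Add(Pow(k, 2), 1) = Add(1, Pow(k, 2)))
Mul(5907, Function('B')(2, 1)) = Mul(5907, Add(1, Pow(2, 2))) = Mul(5907, Add(1, 4)) = Mul(5907, 5) = 29535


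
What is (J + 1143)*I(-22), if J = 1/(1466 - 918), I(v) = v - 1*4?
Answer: -8142745/274 ≈ -29718.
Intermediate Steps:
I(v) = -4 + v (I(v) = v - 4 = -4 + v)
J = 1/548 ≈ 0.0018248
(J + 1143)*I(-22) = (1/548 + 1143)*(-4 - 22) = (626365/548)*(-26) = -8142745/274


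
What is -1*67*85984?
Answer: -5760928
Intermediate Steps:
-1*67*85984 = -67*85984 = -5760928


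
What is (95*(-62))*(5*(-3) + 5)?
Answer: 58900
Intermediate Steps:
(95*(-62))*(5*(-3) + 5) = -5890*(-15 + 5) = -5890*(-10) = 58900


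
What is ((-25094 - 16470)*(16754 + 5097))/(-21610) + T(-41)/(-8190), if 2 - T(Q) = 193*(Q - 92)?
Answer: 49584838699/1179906 ≈ 42024.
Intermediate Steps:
T(Q) = 17758 - 193*Q (T(Q) = 2 - 193*(Q - 92) = 2 - 193*(-92 + Q) = 2 - (-17756 + 193*Q) = 2 + (17756 - 193*Q) = 17758 - 193*Q)
((-25094 - 16470)*(16754 + 5097))/(-21610) + T(-41)/(-8190) = ((-25094 - 16470)*(16754 + 5097))/(-21610) + (17758 - 193*(-41))/(-8190) = -41564*21851*(-1/21610) + (17758 + 7913)*(-1/8190) = -908214964*(-1/21610) + 25671*(-1/8190) = 454107482/10805 - 8557/2730 = 49584838699/1179906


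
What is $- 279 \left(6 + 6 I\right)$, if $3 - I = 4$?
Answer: $0$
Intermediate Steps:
$I = -1$ ($I = 3 - 4 = -1$)
$- 279 \left(6 + 6 I\right) = - 279 \left(6 + 6 \left(-1\right)\right) = - 279 \left(6 - 6\right) = \left(-279\right) 0 = 0$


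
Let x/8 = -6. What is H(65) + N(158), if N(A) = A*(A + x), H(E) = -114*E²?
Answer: -464270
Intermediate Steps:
x = -48 (x = 8*(-6) = -48)
N(A) = A*(-48 + A) (N(A) = A*(A - 48) = A*(-48 + A))
H(65) + N(158) = -114*65² + 158*(-48 + 158) = -114*4225 + 158*110 = -481650 + 17380 = -464270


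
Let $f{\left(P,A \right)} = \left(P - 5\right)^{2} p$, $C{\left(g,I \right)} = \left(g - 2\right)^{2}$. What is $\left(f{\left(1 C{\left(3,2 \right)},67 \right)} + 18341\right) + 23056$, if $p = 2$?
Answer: $41429$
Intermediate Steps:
$C{\left(g,I \right)} = \left(-2 + g\right)^{2}$
$f{\left(P,A \right)} = 2 \left(-5 + P\right)^{2}$ ($f{\left(P,A \right)} = \left(P - 5\right)^{2} \cdot 2 = \left(-5 + P\right)^{2} \cdot 2 = 2 \left(-5 + P\right)^{2}$)
$\left(f{\left(1 C{\left(3,2 \right)},67 \right)} + 18341\right) + 23056 = \left(2 \left(-5 + 1 \left(-2 + 3\right)^{2}\right)^{2} + 18341\right) + 23056 = \left(2 \left(-5 + 1 \cdot 1^{2}\right)^{2} + 18341\right) + 23056 = \left(2 \left(-5 + 1 \cdot 1\right)^{2} + 18341\right) + 23056 = \left(2 \left(-5 + 1\right)^{2} + 18341\right) + 23056 = \left(2 \left(-4\right)^{2} + 18341\right) + 23056 = \left(2 \cdot 16 + 18341\right) + 23056 = \left(32 + 18341\right) + 23056 = 18373 + 23056 = 41429$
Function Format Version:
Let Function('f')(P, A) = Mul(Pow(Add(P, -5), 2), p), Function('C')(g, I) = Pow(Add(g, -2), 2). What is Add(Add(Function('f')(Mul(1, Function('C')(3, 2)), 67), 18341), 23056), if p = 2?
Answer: 41429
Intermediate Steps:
Function('C')(g, I) = Pow(Add(-2, g), 2)
Function('f')(P, A) = Mul(2, Pow(Add(-5, P), 2)) (Function('f')(P, A) = Mul(Pow(Add(P, -5), 2), 2) = Mul(Pow(Add(-5, P), 2), 2) = Mul(2, Pow(Add(-5, P), 2)))
Add(Add(Function('f')(Mul(1, Function('C')(3, 2)), 67), 18341), 23056) = Add(Add(Mul(2, Pow(Add(-5, Mul(1, Pow(Add(-2, 3), 2))), 2)), 18341), 23056) = Add(Add(Mul(2, Pow(Add(-5, Mul(1, Pow(1, 2))), 2)), 18341), 23056) = Add(Add(Mul(2, Pow(Add(-5, Mul(1, 1)), 2)), 18341), 23056) = Add(Add(Mul(2, Pow(Add(-5, 1), 2)), 18341), 23056) = Add(Add(Mul(2, Pow(-4, 2)), 18341), 23056) = Add(Add(Mul(2, 16), 18341), 23056) = Add(Add(32, 18341), 23056) = Add(18373, 23056) = 41429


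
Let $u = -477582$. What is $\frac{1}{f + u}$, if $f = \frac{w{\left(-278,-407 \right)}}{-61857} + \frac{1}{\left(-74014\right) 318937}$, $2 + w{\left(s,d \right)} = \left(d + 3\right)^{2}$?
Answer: $- \frac{18483343841394}{8827361088049871879} \approx -2.0939 \cdot 10^{-6}$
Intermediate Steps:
$w{\left(s,d \right)} = -2 + \left(3 + d\right)^{2}$ ($w{\left(s,d \right)} = -2 + \left(d + 3\right)^{2} = -2 + \left(3 + d\right)^{2}$)
$f = - \frac{48769589242571}{18483343841394}$ ($f = \frac{-2 + \left(3 - 407\right)^{2}}{-61857} + \frac{1}{\left(-74014\right) 318937} = \left(-2 + \left(-404\right)^{2}\right) \left(- \frac{1}{61857}\right) - \frac{1}{23605803118} = \left(-2 + 163216\right) \left(- \frac{1}{61857}\right) - \frac{1}{23605803118} = 163214 \left(- \frac{1}{61857}\right) - \frac{1}{23605803118} = - \frac{2066}{783} - \frac{1}{23605803118} = - \frac{48769589242571}{18483343841394} \approx -2.6386$)
$\frac{1}{f + u} = \frac{1}{- \frac{48769589242571}{18483343841394} - 477582} = \frac{1}{- \frac{8827361088049871879}{18483343841394}} = - \frac{18483343841394}{8827361088049871879}$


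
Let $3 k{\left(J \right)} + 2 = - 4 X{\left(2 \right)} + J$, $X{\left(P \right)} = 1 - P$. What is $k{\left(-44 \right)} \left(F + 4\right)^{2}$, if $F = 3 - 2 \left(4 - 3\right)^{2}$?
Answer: $-350$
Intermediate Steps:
$F = 1$ ($F = 3 - 2 \cdot 1^{2} = 3 - 2 = 1$)
$k{\left(J \right)} = \frac{2}{3} + \frac{J}{3}$ ($k{\left(J \right)} = - \frac{2}{3} + \frac{- 4 \left(1 - 2\right) + J}{3} = - \frac{2}{3} + \frac{\left(-4\right) \left(-1\right) + J}{3} = - \frac{2}{3} + \frac{4 + J}{3} = - \frac{2}{3} + \left(\frac{4}{3} + \frac{J}{3}\right) = \frac{2}{3} + \frac{J}{3}$)
$k{\left(-44 \right)} \left(F + 4\right)^{2} = \left(\frac{2}{3} + \frac{1}{3} \left(-44\right)\right) \left(1 + 4\right)^{2} = \left(\frac{2}{3} - \frac{44}{3}\right) 5^{2} = \left(-14\right) 25 = -350$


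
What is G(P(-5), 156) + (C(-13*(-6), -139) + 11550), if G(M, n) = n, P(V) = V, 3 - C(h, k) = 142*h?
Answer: 633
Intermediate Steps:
C(h, k) = 3 - 142*h
G(P(-5), 156) + (C(-13*(-6), -139) + 11550) = 156 + ((3 - (-1846)*(-6)) + 11550) = 156 + ((3 - 142*78) + 11550) = 156 + ((3 - 11076) + 11550) = 156 + (-11073 + 11550) = 156 + 477 = 633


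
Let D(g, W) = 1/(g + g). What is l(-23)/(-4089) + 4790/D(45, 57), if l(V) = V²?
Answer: 1762767371/4089 ≈ 4.3110e+5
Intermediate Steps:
D(g, W) = 1/(2*g)
l(-23)/(-4089) + 4790/D(45, 57) = (-23)²/(-4089) + 4790/(((½)/45)) = 529*(-1/4089) + 4790/(((½)*(1/45))) = -529/4089 + 4790/(1/90) = -529/4089 + 4790*90 = -529/4089 + 431100 = 1762767371/4089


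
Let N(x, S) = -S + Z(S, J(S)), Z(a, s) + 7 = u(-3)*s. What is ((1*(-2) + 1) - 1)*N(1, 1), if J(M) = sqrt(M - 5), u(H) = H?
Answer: 16 + 12*I ≈ 16.0 + 12.0*I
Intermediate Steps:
J(M) = sqrt(-5 + M)
Z(a, s) = -7 - 3*s
N(x, S) = -7 - S - 3*sqrt(-5 + S) (N(x, S) = -S + (-7 - 3*sqrt(-5 + S)) = -7 - S - 3*sqrt(-5 + S))
((1*(-2) + 1) - 1)*N(1, 1) = ((1*(-2) + 1) - 1)*(-7 - 1*1 - 3*sqrt(-5 + 1)) = ((-2 + 1) - 1)*(-7 - 1 - 6*I) = (-1 - 1)*(-7 - 1 - 6*I) = -2*(-7 - 1 - 6*I) = -2*(-8 - 6*I) = 16 + 12*I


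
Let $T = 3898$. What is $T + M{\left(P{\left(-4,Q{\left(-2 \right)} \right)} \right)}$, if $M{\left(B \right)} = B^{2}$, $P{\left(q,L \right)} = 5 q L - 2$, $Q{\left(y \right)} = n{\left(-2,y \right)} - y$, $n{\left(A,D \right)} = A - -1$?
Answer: $4382$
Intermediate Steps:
$n{\left(A,D \right)} = 1 + A$ ($n{\left(A,D \right)} = A + 1 = 1 + A$)
$Q{\left(y \right)} = -1 - y$ ($Q{\left(y \right)} = \left(1 - 2\right) - y = -1 - y$)
$P{\left(q,L \right)} = -2 + 5 L q$ ($P{\left(q,L \right)} = 5 L q - 2 = -2 + 5 L q$)
$T + M{\left(P{\left(-4,Q{\left(-2 \right)} \right)} \right)} = 3898 + \left(-2 + 5 \left(-1 - -2\right) \left(-4\right)\right)^{2} = 3898 + \left(-2 + 5 \left(-1 + 2\right) \left(-4\right)\right)^{2} = 3898 + \left(-2 + 5 \cdot 1 \left(-4\right)\right)^{2} = 3898 + \left(-2 - 20\right)^{2} = 3898 + \left(-22\right)^{2} = 3898 + 484 = 4382$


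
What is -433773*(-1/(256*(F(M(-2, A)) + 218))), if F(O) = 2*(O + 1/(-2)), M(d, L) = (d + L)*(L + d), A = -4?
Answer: 433773/73984 ≈ 5.8631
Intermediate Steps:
M(d, L) = (L + d)² (M(d, L) = (L + d)*(L + d) = (L + d)²)
F(O) = -1 + 2*O (F(O) = 2*(O - ½) = 2*(-½ + O) = -1 + 2*O)
-433773*(-1/(256*(F(M(-2, A)) + 218))) = -433773*(-1/(256*((-1 + 2*(-4 - 2)²) + 218))) = -433773*(-1/(256*((-1 + 2*(-6)²) + 218))) = -433773*(-1/(256*((-1 + 2*36) + 218))) = -433773*(-1/(256*((-1 + 72) + 218))) = -433773*(-1/(256*(71 + 218))) = -433773/((-256*289)) = -433773/(-73984) = -433773*(-1/73984) = 433773/73984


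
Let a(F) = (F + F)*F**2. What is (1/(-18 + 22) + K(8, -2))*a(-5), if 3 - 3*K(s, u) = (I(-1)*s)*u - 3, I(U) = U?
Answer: 4625/6 ≈ 770.83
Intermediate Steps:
a(F) = 2*F**3 (a(F) = (2*F)*F**2 = 2*F**3)
K(s, u) = 2 + s*u/3 (K(s, u) = 1 - ((-s)*u - 3)/3 = 1 - (-s*u - 3)/3 = 1 - (-3 - s*u)/3 = 1 + (1 + s*u/3) = 2 + s*u/3)
(1/(-18 + 22) + K(8, -2))*a(-5) = (1/(-18 + 22) + (2 + (1/3)*8*(-2)))*(2*(-5)**3) = (1/4 + (2 - 16/3))*(2*(-125)) = (1/4 - 10/3)*(-250) = -37/12*(-250) = 4625/6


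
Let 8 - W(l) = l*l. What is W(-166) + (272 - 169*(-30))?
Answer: -22206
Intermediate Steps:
W(l) = 8 - l² (W(l) = 8 - l*l = 8 - l²)
W(-166) + (272 - 169*(-30)) = (8 - 1*(-166)²) + (272 - 169*(-30)) = (8 - 1*27556) + (272 + 5070) = (8 - 27556) + 5342 = -27548 + 5342 = -22206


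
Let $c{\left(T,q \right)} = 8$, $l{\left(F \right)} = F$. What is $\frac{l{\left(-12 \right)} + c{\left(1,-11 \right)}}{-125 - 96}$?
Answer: $\frac{4}{221} \approx 0.0181$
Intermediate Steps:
$\frac{l{\left(-12 \right)} + c{\left(1,-11 \right)}}{-125 - 96} = \frac{-12 + 8}{-125 - 96} = \frac{1}{-221} \left(-4\right) = \left(- \frac{1}{221}\right) \left(-4\right) = \frac{4}{221}$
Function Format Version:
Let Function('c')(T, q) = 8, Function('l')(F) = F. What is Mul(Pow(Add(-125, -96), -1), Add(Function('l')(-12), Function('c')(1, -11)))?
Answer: Rational(4, 221) ≈ 0.018100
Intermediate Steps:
Mul(Pow(Add(-125, -96), -1), Add(Function('l')(-12), Function('c')(1, -11))) = Mul(Pow(Add(-125, -96), -1), Add(-12, 8)) = Mul(Pow(-221, -1), -4) = Mul(Rational(-1, 221), -4) = Rational(4, 221)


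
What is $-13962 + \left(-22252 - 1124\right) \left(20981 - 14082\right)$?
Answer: $-161284986$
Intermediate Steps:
$-13962 + \left(-22252 - 1124\right) \left(20981 - 14082\right) = -13962 - 161271024 = -161284986$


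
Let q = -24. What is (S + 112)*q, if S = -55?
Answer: -1368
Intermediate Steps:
(S + 112)*q = (-55 + 112)*(-24) = 57*(-24) = -1368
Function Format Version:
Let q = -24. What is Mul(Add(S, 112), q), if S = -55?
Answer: -1368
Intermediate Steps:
Mul(Add(S, 112), q) = Mul(Add(-55, 112), -24) = Mul(57, -24) = -1368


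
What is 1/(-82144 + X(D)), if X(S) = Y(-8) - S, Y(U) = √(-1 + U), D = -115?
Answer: -27343/2242918950 - I/2242918950 ≈ -1.2191e-5 - 4.4585e-10*I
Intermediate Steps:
X(S) = -S + 3*I (X(S) = √(-1 - 8) - S = √(-9) - S = 3*I - S = -S + 3*I)
1/(-82144 + X(D)) = 1/(-82144 + (-1*(-115) + 3*I)) = 1/(-82144 + (115 + 3*I)) = 1/(-82029 + 3*I) = (-82029 - 3*I)/6728756850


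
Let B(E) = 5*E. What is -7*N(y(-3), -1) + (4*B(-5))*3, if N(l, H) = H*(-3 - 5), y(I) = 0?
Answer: -356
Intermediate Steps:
N(l, H) = -8*H (N(l, H) = H*(-8) = -8*H)
-7*N(y(-3), -1) + (4*B(-5))*3 = -(-56)*(-1) + (4*(5*(-5)))*3 = -7*8 + (4*(-25))*3 = -56 - 100*3 = -56 - 300 = -356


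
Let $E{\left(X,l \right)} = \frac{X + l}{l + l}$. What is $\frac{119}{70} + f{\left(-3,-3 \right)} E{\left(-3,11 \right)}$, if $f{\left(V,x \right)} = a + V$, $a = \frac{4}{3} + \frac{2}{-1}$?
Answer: $\frac{11}{30} \approx 0.36667$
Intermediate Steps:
$E{\left(X,l \right)} = \frac{X + l}{2 l}$
$a = - \frac{2}{3}$ ($a = 4 \cdot \frac{1}{3} + 2 \left(-1\right) = \frac{4}{3} - 2 = - \frac{2}{3} \approx -0.66667$)
$f{\left(V,x \right)} = - \frac{2}{3} + V$
$\frac{119}{70} + f{\left(-3,-3 \right)} E{\left(-3,11 \right)} = \frac{119}{70} + \left(- \frac{2}{3} - 3\right) \frac{-3 + 11}{2 \cdot 11} = 119 \cdot \frac{1}{70} - \frac{11 \cdot \frac{1}{2} \cdot \frac{1}{11} \cdot 8}{3} = \frac{17}{10} - \frac{4}{3} = \frac{11}{30}$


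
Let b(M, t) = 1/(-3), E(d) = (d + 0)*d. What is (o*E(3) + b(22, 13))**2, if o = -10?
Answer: 73441/9 ≈ 8160.1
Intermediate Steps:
E(d) = d**2 (E(d) = d*d = d**2)
b(M, t) = -1/3
(o*E(3) + b(22, 13))**2 = (-10*3**2 - 1/3)**2 = (-10*9 - 1/3)**2 = (-90 - 1/3)**2 = (-271/3)**2 = 73441/9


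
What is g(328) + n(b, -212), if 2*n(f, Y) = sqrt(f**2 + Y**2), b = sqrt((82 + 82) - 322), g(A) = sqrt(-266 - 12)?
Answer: 7*sqrt(914)/2 + I*sqrt(278) ≈ 105.81 + 16.673*I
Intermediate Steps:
g(A) = I*sqrt(278) (g(A) = sqrt(-278) = I*sqrt(278))
b = I*sqrt(158) (b = sqrt(164 - 322) = sqrt(-158) = I*sqrt(158) ≈ 12.57*I)
n(f, Y) = sqrt(Y**2 + f**2)/2 (n(f, Y) = sqrt(f**2 + Y**2)/2 = sqrt(Y**2 + f**2)/2)
g(328) + n(b, -212) = I*sqrt(278) + sqrt((-212)**2 + (I*sqrt(158))**2)/2 = I*sqrt(278) + sqrt(44944 - 158)/2 = I*sqrt(278) + sqrt(44786)/2 = I*sqrt(278) + (7*sqrt(914))/2 = I*sqrt(278) + 7*sqrt(914)/2 = 7*sqrt(914)/2 + I*sqrt(278)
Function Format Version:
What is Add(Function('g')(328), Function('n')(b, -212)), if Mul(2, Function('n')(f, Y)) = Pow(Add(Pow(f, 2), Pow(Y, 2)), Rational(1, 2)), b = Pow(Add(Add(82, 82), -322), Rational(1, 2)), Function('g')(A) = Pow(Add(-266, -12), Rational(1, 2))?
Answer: Add(Mul(Rational(7, 2), Pow(914, Rational(1, 2))), Mul(I, Pow(278, Rational(1, 2)))) ≈ Add(105.81, Mul(16.673, I))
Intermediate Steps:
Function('g')(A) = Mul(I, Pow(278, Rational(1, 2))) (Function('g')(A) = Pow(-278, Rational(1, 2)) = Mul(I, Pow(278, Rational(1, 2))))
b = Mul(I, Pow(158, Rational(1, 2))) (b = Pow(Add(164, -322), Rational(1, 2)) = Pow(-158, Rational(1, 2)) = Mul(I, Pow(158, Rational(1, 2))) ≈ Mul(12.570, I))
Function('n')(f, Y) = Mul(Rational(1, 2), Pow(Add(Pow(Y, 2), Pow(f, 2)), Rational(1, 2))) (Function('n')(f, Y) = Mul(Rational(1, 2), Pow(Add(Pow(f, 2), Pow(Y, 2)), Rational(1, 2))) = Mul(Rational(1, 2), Pow(Add(Pow(Y, 2), Pow(f, 2)), Rational(1, 2))))
Add(Function('g')(328), Function('n')(b, -212)) = Add(Mul(I, Pow(278, Rational(1, 2))), Mul(Rational(1, 2), Pow(Add(Pow(-212, 2), Pow(Mul(I, Pow(158, Rational(1, 2))), 2)), Rational(1, 2)))) = Add(Mul(I, Pow(278, Rational(1, 2))), Mul(Rational(1, 2), Pow(Add(44944, -158), Rational(1, 2)))) = Add(Mul(I, Pow(278, Rational(1, 2))), Mul(Rational(1, 2), Pow(44786, Rational(1, 2)))) = Add(Mul(I, Pow(278, Rational(1, 2))), Mul(Rational(1, 2), Mul(7, Pow(914, Rational(1, 2))))) = Add(Mul(I, Pow(278, Rational(1, 2))), Mul(Rational(7, 2), Pow(914, Rational(1, 2)))) = Add(Mul(Rational(7, 2), Pow(914, Rational(1, 2))), Mul(I, Pow(278, Rational(1, 2))))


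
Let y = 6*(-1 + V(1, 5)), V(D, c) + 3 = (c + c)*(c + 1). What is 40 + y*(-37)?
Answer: -12392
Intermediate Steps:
V(D, c) = -3 + 2*c*(1 + c) (V(D, c) = -3 + (c + c)*(c + 1) = -3 + (2*c)*(1 + c) = -3 + 2*c*(1 + c))
y = 336 (y = 6*(-1 + (-3 + 2*5 + 2*5²)) = 6*(-1 + (-3 + 10 + 2*25)) = 6*(-1 + (-3 + 10 + 50)) = 6*(-1 + 57) = 6*56 = 336)
40 + y*(-37) = 40 + 336*(-37) = 40 - 12432 = -12392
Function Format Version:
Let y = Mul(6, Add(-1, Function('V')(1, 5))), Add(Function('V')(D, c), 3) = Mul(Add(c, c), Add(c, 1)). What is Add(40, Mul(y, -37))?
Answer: -12392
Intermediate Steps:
Function('V')(D, c) = Add(-3, Mul(2, c, Add(1, c))) (Function('V')(D, c) = Add(-3, Mul(Add(c, c), Add(c, 1))) = Add(-3, Mul(Mul(2, c), Add(1, c))) = Add(-3, Mul(2, c, Add(1, c))))
y = 336 (y = Mul(6, Add(-1, Add(-3, Mul(2, 5), Mul(2, Pow(5, 2))))) = Mul(6, Add(-1, Add(-3, 10, Mul(2, 25)))) = Mul(6, Add(-1, Add(-3, 10, 50))) = Mul(6, Add(-1, 57)) = Mul(6, 56) = 336)
Add(40, Mul(y, -37)) = Add(40, Mul(336, -37)) = Add(40, -12432) = -12392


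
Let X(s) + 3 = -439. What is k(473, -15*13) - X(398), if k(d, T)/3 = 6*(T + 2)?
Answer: -3032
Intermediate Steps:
X(s) = -442 (X(s) = -3 - 439 = -442)
k(d, T) = 36 + 18*T (k(d, T) = 3*(6*(T + 2)) = 3*(6*(2 + T)) = 3*(12 + 6*T) = 36 + 18*T)
k(473, -15*13) - X(398) = (36 + 18*(-15*13)) - 1*(-442) = (36 + 18*(-195)) + 442 = (36 - 3510) + 442 = -3474 + 442 = -3032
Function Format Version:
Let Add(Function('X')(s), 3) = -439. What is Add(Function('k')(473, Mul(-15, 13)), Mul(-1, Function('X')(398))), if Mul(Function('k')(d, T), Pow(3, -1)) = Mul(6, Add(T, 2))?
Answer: -3032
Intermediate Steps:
Function('X')(s) = -442 (Function('X')(s) = Add(-3, -439) = -442)
Function('k')(d, T) = Add(36, Mul(18, T)) (Function('k')(d, T) = Mul(3, Mul(6, Add(T, 2))) = Mul(3, Mul(6, Add(2, T))) = Mul(3, Add(12, Mul(6, T))) = Add(36, Mul(18, T)))
Add(Function('k')(473, Mul(-15, 13)), Mul(-1, Function('X')(398))) = Add(Add(36, Mul(18, Mul(-15, 13))), Mul(-1, -442)) = Add(Add(36, Mul(18, -195)), 442) = Add(Add(36, -3510), 442) = Add(-3474, 442) = -3032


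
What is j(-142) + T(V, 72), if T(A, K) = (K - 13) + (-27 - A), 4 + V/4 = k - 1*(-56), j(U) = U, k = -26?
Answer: -214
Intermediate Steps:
V = 104 (V = -16 + 4*(-26 - 1*(-56)) = -16 + 4*(-26 + 56) = -16 + 4*30 = -16 + 120 = 104)
T(A, K) = -40 + K - A (T(A, K) = (-13 + K) + (-27 - A) = -40 + K - A)
j(-142) + T(V, 72) = -142 + (-40 + 72 - 1*104) = -142 + (-40 + 72 - 104) = -142 - 72 = -214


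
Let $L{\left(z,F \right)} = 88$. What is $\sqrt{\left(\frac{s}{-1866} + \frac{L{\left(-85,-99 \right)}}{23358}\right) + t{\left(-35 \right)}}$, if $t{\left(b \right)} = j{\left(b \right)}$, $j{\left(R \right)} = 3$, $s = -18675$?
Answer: $\frac{\sqrt{686640896937066}}{7264338} \approx 3.6072$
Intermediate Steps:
$t{\left(b \right)} = 3$
$\sqrt{\left(\frac{s}{-1866} + \frac{L{\left(-85,-99 \right)}}{23358}\right) + t{\left(-35 \right)}} = \sqrt{\left(- \frac{18675}{-1866} + \frac{88}{23358}\right) + 3} = \sqrt{\left(\left(-18675\right) \left(- \frac{1}{1866}\right) + 88 \cdot \frac{1}{23358}\right) + 3} = \sqrt{\left(\frac{6225}{622} + \frac{44}{11679}\right) + 3} = \sqrt{\frac{72729143}{7264338} + 3} = \sqrt{\frac{94522157}{7264338}} = \frac{\sqrt{686640896937066}}{7264338}$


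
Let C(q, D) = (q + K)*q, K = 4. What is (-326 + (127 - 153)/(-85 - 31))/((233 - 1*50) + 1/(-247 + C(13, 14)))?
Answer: -245635/137953 ≈ -1.7806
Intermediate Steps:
C(q, D) = q*(4 + q) (C(q, D) = (q + 4)*q = (4 + q)*q = q*(4 + q))
(-326 + (127 - 153)/(-85 - 31))/((233 - 1*50) + 1/(-247 + C(13, 14))) = (-326 + (127 - 153)/(-85 - 31))/((233 - 1*50) + 1/(-247 + 13*(4 + 13))) = (-326 - 26/(-116))/((233 - 50) + 1/(-247 + 13*17)) = (-326 - 26*(-1/116))/(183 + 1/(-247 + 221)) = (-326 + 13/58)/(183 + 1/(-26)) = -18895/(58*(183 - 1/26)) = -18895/(58*4757/26) = -18895/58*26/4757 = -245635/137953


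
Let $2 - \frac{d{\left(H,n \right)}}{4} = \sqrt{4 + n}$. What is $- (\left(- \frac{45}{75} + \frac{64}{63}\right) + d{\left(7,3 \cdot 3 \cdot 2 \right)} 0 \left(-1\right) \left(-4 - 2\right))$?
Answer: $- \frac{131}{315} \approx -0.41587$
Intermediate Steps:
$d{\left(H,n \right)} = 8 - 4 \sqrt{4 + n}$
$- (\left(- \frac{45}{75} + \frac{64}{63}\right) + d{\left(7,3 \cdot 3 \cdot 2 \right)} 0 \left(-1\right) \left(-4 - 2\right)) = - (\left(- \frac{45}{75} + \frac{64}{63}\right) + \left(8 - 4 \sqrt{4 + 3 \cdot 3 \cdot 2}\right) 0 \left(-1\right) \left(-4 - 2\right)) = - (\left(\left(-45\right) \frac{1}{75} + 64 \cdot \frac{1}{63}\right) + \left(8 - 4 \sqrt{4 + 9 \cdot 2}\right) 0 \left(-4 - 2\right)) = - (\left(- \frac{3}{5} + \frac{64}{63}\right) + \left(8 - 4 \sqrt{4 + 18}\right) 0 \left(-6\right)) = - (\frac{131}{315} + \left(8 - 4 \sqrt{22}\right) 0) = - (\frac{131}{315} + 0) = \left(-1\right) \frac{131}{315} = - \frac{131}{315}$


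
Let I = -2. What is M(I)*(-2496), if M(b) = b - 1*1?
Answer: 7488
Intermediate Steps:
M(b) = -1 + b (M(b) = b - 1 = -1 + b)
M(I)*(-2496) = (-1 - 2)*(-2496) = -3*(-2496) = 7488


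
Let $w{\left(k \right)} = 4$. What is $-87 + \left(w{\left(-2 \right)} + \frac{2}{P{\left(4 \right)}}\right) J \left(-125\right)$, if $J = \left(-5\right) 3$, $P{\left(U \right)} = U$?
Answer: $\frac{16701}{2} \approx 8350.5$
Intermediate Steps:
$J = -15$
$-87 + \left(w{\left(-2 \right)} + \frac{2}{P{\left(4 \right)}}\right) J \left(-125\right) = -87 + \left(4 + \frac{2}{4}\right) \left(-15\right) \left(-125\right) = -87 + \left(4 + 2 \cdot \frac{1}{4}\right) \left(-15\right) \left(-125\right) = -87 + \left(4 + \frac{1}{2}\right) \left(-15\right) \left(-125\right) = -87 + \frac{9}{2} \left(-15\right) \left(-125\right) = -87 - - \frac{16875}{2} = -87 + \frac{16875}{2} = \frac{16701}{2}$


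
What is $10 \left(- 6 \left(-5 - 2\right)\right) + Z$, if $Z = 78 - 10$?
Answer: $488$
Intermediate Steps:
$Z = 68$
$10 \left(- 6 \left(-5 - 2\right)\right) + Z = 10 \left(- 6 \left(-5 - 2\right)\right) + 68 = 10 \left(\left(-6\right) \left(-7\right)\right) + 68 = 10 \cdot 42 + 68 = 420 + 68 = 488$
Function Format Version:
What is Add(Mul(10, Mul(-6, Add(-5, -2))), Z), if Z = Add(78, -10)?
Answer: 488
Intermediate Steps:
Z = 68
Add(Mul(10, Mul(-6, Add(-5, -2))), Z) = Add(Mul(10, Mul(-6, Add(-5, -2))), 68) = Add(Mul(10, Mul(-6, -7)), 68) = Add(Mul(10, 42), 68) = Add(420, 68) = 488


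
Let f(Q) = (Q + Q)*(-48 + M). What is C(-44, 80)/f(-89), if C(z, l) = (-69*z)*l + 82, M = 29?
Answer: 121481/1691 ≈ 71.840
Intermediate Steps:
C(z, l) = 82 - 69*l*z (C(z, l) = -69*l*z + 82 = 82 - 69*l*z)
f(Q) = -38*Q (f(Q) = (Q + Q)*(-48 + 29) = (2*Q)*(-19) = -38*Q)
C(-44, 80)/f(-89) = (82 - 69*80*(-44))/((-38*(-89))) = (82 + 242880)/3382 = 242962*(1/3382) = 121481/1691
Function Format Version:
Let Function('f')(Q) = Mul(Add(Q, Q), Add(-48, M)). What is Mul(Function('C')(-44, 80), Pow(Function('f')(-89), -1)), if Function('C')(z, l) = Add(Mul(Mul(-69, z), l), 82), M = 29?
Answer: Rational(121481, 1691) ≈ 71.840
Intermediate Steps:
Function('C')(z, l) = Add(82, Mul(-69, l, z)) (Function('C')(z, l) = Add(Mul(-69, l, z), 82) = Add(82, Mul(-69, l, z)))
Function('f')(Q) = Mul(-38, Q) (Function('f')(Q) = Mul(Add(Q, Q), Add(-48, 29)) = Mul(Mul(2, Q), -19) = Mul(-38, Q))
Mul(Function('C')(-44, 80), Pow(Function('f')(-89), -1)) = Mul(Add(82, Mul(-69, 80, -44)), Pow(Mul(-38, -89), -1)) = Mul(Add(82, 242880), Pow(3382, -1)) = Mul(242962, Rational(1, 3382)) = Rational(121481, 1691)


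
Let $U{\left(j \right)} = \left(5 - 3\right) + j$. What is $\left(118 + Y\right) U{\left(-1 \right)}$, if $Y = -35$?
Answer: $83$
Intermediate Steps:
$U{\left(j \right)} = 2 + j$ ($U{\left(j \right)} = \left(5 - 3\right) + j = 2 + j$)
$\left(118 + Y\right) U{\left(-1 \right)} = \left(118 - 35\right) \left(2 - 1\right) = 83 \cdot 1 = 83$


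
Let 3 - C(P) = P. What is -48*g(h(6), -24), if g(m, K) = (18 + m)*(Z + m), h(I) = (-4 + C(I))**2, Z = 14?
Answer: -202608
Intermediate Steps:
C(P) = 3 - P
h(I) = (-1 - I)**2 (h(I) = (-4 + (3 - I))**2 = (-1 - I)**2)
g(m, K) = (14 + m)*(18 + m) (g(m, K) = (18 + m)*(14 + m) = (14 + m)*(18 + m))
-48*g(h(6), -24) = -48*(252 + ((1 + 6)**2)**2 + 32*(1 + 6)**2) = -48*(252 + (7**2)**2 + 32*7**2) = -48*(252 + 49**2 + 32*49) = -48*(252 + 2401 + 1568) = -48*4221 = -202608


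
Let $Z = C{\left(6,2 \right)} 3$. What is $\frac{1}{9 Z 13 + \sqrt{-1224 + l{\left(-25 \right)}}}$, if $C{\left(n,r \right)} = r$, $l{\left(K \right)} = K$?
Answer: $\frac{702}{494053} - \frac{i \sqrt{1249}}{494053} \approx 0.0014209 - 7.1533 \cdot 10^{-5} i$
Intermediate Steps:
$Z = 6$ ($Z = 2 \cdot 3 = 6$)
$\frac{1}{9 Z 13 + \sqrt{-1224 + l{\left(-25 \right)}}} = \frac{1}{9 \cdot 6 \cdot 13 + \sqrt{-1224 - 25}} = \frac{1}{54 \cdot 13 + \sqrt{-1249}} = \frac{1}{702 + i \sqrt{1249}}$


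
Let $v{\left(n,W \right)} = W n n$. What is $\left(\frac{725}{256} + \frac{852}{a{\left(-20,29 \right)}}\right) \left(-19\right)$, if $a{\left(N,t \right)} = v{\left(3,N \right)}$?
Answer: $\frac{138719}{3840} \approx 36.125$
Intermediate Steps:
$v{\left(n,W \right)} = W n^{2}$
$a{\left(N,t \right)} = 9 N$ ($a{\left(N,t \right)} = N 3^{2} = N 9 = 9 N$)
$\left(\frac{725}{256} + \frac{852}{a{\left(-20,29 \right)}}\right) \left(-19\right) = \left(\frac{725}{256} + \frac{852}{9 \left(-20\right)}\right) \left(-19\right) = \left(725 \cdot \frac{1}{256} + \frac{852}{-180}\right) \left(-19\right) = \left(\frac{725}{256} + 852 \left(- \frac{1}{180}\right)\right) \left(-19\right) = \left(\frac{725}{256} - \frac{71}{15}\right) \left(-19\right) = \left(- \frac{7301}{3840}\right) \left(-19\right) = \frac{138719}{3840}$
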